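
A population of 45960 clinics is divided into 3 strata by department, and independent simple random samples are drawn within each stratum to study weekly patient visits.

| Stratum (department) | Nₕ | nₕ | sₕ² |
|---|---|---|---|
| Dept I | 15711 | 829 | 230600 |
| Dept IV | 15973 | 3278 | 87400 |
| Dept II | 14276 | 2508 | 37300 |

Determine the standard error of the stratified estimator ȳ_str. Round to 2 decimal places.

5.88

Var(ȳ_str) = Σₕ Wₕ²(1 − fₕ)sₕ²/nₕ with Wₕ = Nₕ/N, N = 45960.
Dept I: Wₕ = 0.34184073; term = 0.34184073²·(1 − 0.05276558)·230600/829 = 30.790012.
Dept IV: Wₕ = 0.34754134; term = 0.34754134²·(1 − 0.20522131)·87400/3278 = 2.5595383.
Dept II: Wₕ = 0.31061793; term = 0.31061793²·(1 − 0.17567946)·37300/2508 = 1.1828521.
Sum = 34.532402.
SE = √(34.532402) = 5.88.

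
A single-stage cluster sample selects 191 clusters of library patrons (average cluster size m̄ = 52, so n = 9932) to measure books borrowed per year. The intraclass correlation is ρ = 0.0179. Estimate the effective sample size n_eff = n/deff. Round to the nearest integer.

5192

deff = 1 + (52 − 1)·0.0179 = 1 + 0.9129 = 1.9129.
n_eff = 9932 / 1.9129 = 5192.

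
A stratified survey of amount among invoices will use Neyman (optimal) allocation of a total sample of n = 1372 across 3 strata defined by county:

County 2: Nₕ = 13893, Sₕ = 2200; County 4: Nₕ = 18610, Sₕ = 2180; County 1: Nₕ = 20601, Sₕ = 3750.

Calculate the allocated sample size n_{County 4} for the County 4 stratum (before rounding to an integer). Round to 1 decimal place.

Neyman allocation: nₕ = n·NₕSₕ / Σⱼ NⱼSⱼ.
Σ NⱼSⱼ = 13893·2200 + 18610·2180 + 20601·3750 = 1.4838815 × 10^8.
n_{County 4} = 1372·18610·2180 / (1.4838815 × 10^8) = 375.1.

375.1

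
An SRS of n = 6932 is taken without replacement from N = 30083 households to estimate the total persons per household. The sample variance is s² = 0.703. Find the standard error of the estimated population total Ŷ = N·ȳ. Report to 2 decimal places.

Var(Ŷ) = N²·Var(ȳ) = N²·(1 − n/N)·s²/n.
f = 6932/30083 = 0.23042915; Var(ȳ) = 0.76957085·0.703/6932 = 7.8045053 × 10^-5.
Var(Ŷ) = 30083² · (7.8045053 × 10^-5) = 70629.75.
SE(Ŷ) = √(70629.75) = 265.76.

265.76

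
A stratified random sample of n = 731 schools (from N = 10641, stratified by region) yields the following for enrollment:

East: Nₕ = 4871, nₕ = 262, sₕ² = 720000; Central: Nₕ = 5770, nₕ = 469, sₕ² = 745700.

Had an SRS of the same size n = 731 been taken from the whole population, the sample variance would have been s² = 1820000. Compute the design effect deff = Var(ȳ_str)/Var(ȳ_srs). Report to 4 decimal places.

0.4202

Var(ȳ_str) = Σ Wₕ²(1−fₕ)sₕ²/nₕ with Wₕ = Nₕ/10641:
  East: (4871/10641)²·(1−262/4871)·720000/262 = 544.86782
  Central: (5770/10641)²·(1−469/5770)·745700/469 = 429.4969
  → Var(ȳ_str) = 974.36472.
Var(ȳ_srs) = (1 − 731/10641)·1820000/731 = 2318.7035.
deff = 974.36472 / 2318.7035 = 0.4202.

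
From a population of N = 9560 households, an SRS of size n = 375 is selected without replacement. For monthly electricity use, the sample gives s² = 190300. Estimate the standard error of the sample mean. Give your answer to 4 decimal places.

Under SRS without replacement, Var(ȳ) = (1 − f)·s²/n with f = n/N = 375/9560 = 0.03922594.
Var(ȳ) = (1 − 0.03922594)·190300/375 = 0.96077406·507.46667 = 487.56081.
SE(ȳ) = √(487.56081) = 22.0808.

22.0808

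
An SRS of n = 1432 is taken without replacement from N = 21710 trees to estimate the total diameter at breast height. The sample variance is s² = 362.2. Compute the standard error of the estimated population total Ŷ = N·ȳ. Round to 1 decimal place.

10552.3

Var(Ŷ) = N²·Var(ȳ) = N²·(1 − n/N)·s²/n.
f = 1432/21710 = 0.06596039; Var(ȳ) = 0.93403961·362.2/1432 = 0.2362494.
Var(Ŷ) = 21710² · 0.2362494 = 1.1135004 × 10^8.
SE(Ŷ) = √(1.1135004 × 10^8) = 10552.3.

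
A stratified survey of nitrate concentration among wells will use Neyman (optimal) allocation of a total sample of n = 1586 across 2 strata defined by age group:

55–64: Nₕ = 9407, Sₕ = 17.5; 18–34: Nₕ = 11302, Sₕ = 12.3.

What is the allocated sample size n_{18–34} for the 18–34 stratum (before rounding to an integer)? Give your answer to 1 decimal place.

Neyman allocation: nₕ = n·NₕSₕ / Σⱼ NⱼSⱼ.
Σ NⱼSⱼ = 9407·17.5 + 11302·12.3 = 303637.1.
n_{18–34} = 1586·11302·12.3 / 303637.1 = 726.1.

726.1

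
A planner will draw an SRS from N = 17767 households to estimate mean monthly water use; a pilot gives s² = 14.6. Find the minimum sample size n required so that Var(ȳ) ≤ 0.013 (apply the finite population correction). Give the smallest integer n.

1057

Without fpc, n₀ = s²/D = 14.6/0.013 = 1123.0769.
With fpc, (1 − n/N)·s²/n ≤ D requires n ≥ n₀/(1 + n₀/N) = 1123.0769/(1 + 1123.0769/17767) = 1056.3063.
Rounding up, n = 1057.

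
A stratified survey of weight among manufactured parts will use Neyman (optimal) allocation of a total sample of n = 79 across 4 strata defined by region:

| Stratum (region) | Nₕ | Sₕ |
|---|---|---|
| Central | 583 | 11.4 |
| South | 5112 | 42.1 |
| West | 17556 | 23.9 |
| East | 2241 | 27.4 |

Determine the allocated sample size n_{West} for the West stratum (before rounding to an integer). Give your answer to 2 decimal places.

47.16

Neyman allocation: nₕ = n·NₕSₕ / Σⱼ NⱼSⱼ.
Σ NⱼSⱼ = 583·11.4 + 5112·42.1 + 17556·23.9 + 2241·27.4 = 702853.2.
n_{West} = 79·17556·23.9 / 702853.2 = 47.16.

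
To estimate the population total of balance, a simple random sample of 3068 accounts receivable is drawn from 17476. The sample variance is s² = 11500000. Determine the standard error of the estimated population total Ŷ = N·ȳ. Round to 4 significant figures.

971500

Var(Ŷ) = N²·Var(ȳ) = N²·(1 − n/N)·s²/n.
f = 3068/17476 = 0.17555505; Var(ȳ) = 0.82444495·11500000/3068 = 3090.325.
Var(Ŷ) = 17476² · 3090.325 = 9.4381794 × 10^11.
SE(Ŷ) = √(9.4381794 × 10^11) = 971500.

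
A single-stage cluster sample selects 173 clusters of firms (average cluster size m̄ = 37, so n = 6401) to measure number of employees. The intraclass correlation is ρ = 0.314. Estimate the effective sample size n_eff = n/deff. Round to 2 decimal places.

520.24

deff = 1 + (37 − 1)·0.314 = 1 + 11.304 = 12.304.
n_eff = 6401 / 12.304 = 520.24.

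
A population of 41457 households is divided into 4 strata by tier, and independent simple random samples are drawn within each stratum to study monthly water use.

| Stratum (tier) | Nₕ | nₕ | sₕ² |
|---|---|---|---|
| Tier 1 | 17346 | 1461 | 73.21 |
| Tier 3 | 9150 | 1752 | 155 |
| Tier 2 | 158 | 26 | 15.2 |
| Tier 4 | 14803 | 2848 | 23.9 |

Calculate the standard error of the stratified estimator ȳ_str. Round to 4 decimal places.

Var(ȳ_str) = Σₕ Wₕ²(1 − fₕ)sₕ²/nₕ with Wₕ = Nₕ/N, N = 41457.
Tier 1: Wₕ = 0.41840944; term = 0.41840944²·(1 − 0.08422691)·73.21/1461 = 0.0080336149.
Tier 3: Wₕ = 0.22071062; term = 0.22071062²·(1 − 0.19147541)·155/1752 = 0.0034844744.
Tier 2: Wₕ = 0.00381118; term = 0.00381118²·(1 − 0.16455696)·15.2/26 = 7.0942341 × 10^-6.
Tier 4: Wₕ = 0.35706877; term = 0.35706877²·(1 − 0.19239343)·23.9/2848 = 8.64095 × 10^-4.
Sum = 0.012389279.
SE = √(0.012389279) = 0.1113.

0.1113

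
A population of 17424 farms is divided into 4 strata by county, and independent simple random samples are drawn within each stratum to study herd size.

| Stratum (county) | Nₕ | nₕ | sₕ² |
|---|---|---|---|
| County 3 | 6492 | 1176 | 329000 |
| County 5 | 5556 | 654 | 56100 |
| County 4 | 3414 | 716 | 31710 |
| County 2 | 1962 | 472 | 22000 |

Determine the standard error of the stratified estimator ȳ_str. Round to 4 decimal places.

6.4257

Var(ȳ_str) = Σₕ Wₕ²(1 − fₕ)sₕ²/nₕ with Wₕ = Nₕ/N, N = 17424.
County 3: Wₕ = 0.37258953; term = 0.37258953²·(1 − 0.18114603)·329000/1176 = 31.802139.
County 5: Wₕ = 0.31887052; term = 0.31887052²·(1 − 0.11771058)·56100/654 = 7.695289.
County 4: Wₕ = 0.19593664; term = 0.19593664²·(1 − 0.20972466)·31710/716 = 1.343671.
County 2: Wₕ = 0.11260331; term = 0.11260331²·(1 − 0.24057085)·22000/472 = 0.44881796.
Sum = 41.289917.
SE = √(41.289917) = 6.4257.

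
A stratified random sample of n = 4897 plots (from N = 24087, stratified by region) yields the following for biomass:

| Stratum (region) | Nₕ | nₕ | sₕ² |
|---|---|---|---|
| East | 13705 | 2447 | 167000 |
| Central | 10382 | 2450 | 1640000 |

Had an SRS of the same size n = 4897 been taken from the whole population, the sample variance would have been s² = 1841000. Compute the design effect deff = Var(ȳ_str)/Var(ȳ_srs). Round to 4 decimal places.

0.3778

Var(ȳ_str) = Σ Wₕ²(1−fₕ)sₕ²/nₕ with Wₕ = Nₕ/24087:
  East: (13705/24087)²·(1−2447/13705)·167000/2447 = 18.149195
  Central: (10382/24087)²·(1−2450/10382)·1640000/2450 = 95.011477
  → Var(ȳ_str) = 113.16067.
Var(ȳ_srs) = (1 − 4897/24087)·1841000/4897 = 299.51319.
deff = 113.16067 / 299.51319 = 0.3778.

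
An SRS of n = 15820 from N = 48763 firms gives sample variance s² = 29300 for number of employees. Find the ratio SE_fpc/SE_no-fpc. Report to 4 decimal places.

0.8219

f = n/N = 15820/48763 = 0.32442631.
SE_no-fpc = √(s²/n) = 1.3609137; SE_fpc = √((1−f)s²/n) = 1.1185797.
Ratio = √(1−f) = 0.82193290.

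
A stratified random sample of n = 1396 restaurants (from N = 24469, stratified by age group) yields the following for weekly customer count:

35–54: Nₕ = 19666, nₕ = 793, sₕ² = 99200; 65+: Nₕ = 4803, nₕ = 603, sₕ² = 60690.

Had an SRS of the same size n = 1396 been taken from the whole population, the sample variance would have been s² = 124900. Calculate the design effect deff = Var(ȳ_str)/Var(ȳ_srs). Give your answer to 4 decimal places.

0.9594

Var(ȳ_str) = Σ Wₕ²(1−fₕ)sₕ²/nₕ with Wₕ = Nₕ/24469:
  35–54: (19666/24469)²·(1−793/19666)·99200/793 = 77.546646
  65+: (4803/24469)²·(1−603/4803)·60690/603 = 3.3910115
  → Var(ȳ_str) = 80.937658.
Var(ȳ_srs) = (1 − 1396/24469)·124900/1396 = 84.365496.
deff = 80.937658 / 84.365496 = 0.9594.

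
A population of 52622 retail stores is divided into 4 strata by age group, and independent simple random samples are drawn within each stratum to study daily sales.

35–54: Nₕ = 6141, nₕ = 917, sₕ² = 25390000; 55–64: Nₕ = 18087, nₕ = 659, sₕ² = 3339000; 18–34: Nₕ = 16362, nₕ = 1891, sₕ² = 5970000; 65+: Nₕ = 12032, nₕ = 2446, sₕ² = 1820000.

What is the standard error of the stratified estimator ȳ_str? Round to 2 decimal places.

34.62

Var(ȳ_str) = Σₕ Wₕ²(1 − fₕ)sₕ²/nₕ with Wₕ = Nₕ/N, N = 52622.
35–54: Wₕ = 0.11670024; term = 0.11670024²·(1 − 0.14932421)·25390000/917 = 320.77531.
55–64: Wₕ = 0.34371556; term = 0.34371556²·(1 − 0.03643501)·3339000/659 = 576.78027.
18–34: Wₕ = 0.31093459; term = 0.31093459²·(1 − 0.11557267)·5970000/1891 = 269.94981.
65+: Wₕ = 0.22864961; term = 0.22864961²·(1 − 0.20329122)·1820000/2446 = 30.99242.
Sum = 1198.4978.
SE = √(1198.4978) = 34.62.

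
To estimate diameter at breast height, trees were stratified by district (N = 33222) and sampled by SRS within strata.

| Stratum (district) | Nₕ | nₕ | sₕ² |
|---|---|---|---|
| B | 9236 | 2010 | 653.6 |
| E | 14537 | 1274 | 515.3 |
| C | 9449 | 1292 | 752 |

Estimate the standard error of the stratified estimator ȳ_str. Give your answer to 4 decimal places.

Var(ȳ_str) = Σₕ Wₕ²(1 − fₕ)sₕ²/nₕ with Wₕ = Nₕ/N, N = 33222.
B: Wₕ = 0.27800855; term = 0.27800855²·(1 − 0.21762668)·653.6/2010 = 0.019662843.
E: Wₕ = 0.43757149; term = 0.43757149²·(1 − 0.08763844)·515.3/1274 = 0.070657087.
C: Wₕ = 0.28441996; term = 0.28441996²·(1 − 0.13673405)·752/1292 = 0.040646213.
Sum = 0.13096614.
SE = √(0.13096614) = 0.3619.

0.3619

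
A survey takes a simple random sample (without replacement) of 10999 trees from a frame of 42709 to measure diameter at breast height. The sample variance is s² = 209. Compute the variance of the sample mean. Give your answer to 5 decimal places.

Under SRS without replacement, Var(ȳ) = (1 − f)·s²/n with f = n/N = 10999/42709 = 0.25753354.
Var(ȳ) = (1 − 0.25753354)·209/10999 = 0.74246646·0.019001727 = 0.014108145.

0.01411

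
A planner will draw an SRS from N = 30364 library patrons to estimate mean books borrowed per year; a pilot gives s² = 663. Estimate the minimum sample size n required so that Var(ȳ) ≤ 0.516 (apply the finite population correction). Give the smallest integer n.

1233

Without fpc, n₀ = s²/D = 663/0.516 = 1284.8837.
With fpc, (1 − n/N)·s²/n ≤ D requires n ≥ n₀/(1 + n₀/N) = 1284.8837/(1 + 1284.8837/30364) = 1232.7199.
Rounding up, n = 1233.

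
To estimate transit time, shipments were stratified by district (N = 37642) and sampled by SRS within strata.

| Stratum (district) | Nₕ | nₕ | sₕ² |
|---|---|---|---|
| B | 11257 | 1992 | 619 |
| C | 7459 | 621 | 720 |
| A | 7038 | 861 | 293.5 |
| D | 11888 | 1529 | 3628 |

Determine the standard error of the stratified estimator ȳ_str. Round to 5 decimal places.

Var(ȳ_str) = Σₕ Wₕ²(1 − fₕ)sₕ²/nₕ with Wₕ = Nₕ/N, N = 37642.
B: Wₕ = 0.29905425; term = 0.29905425²·(1 − 0.17695656)·619/1992 = 0.022873047.
C: Wₕ = 0.19815631; term = 0.19815631²·(1 − 0.08325513)·720/621 = 0.041735461.
A: Wₕ = 0.18697200; term = 0.18697200²·(1 − 0.12233589)·293.5/861 = 0.01045891.
D: Wₕ = 0.31581744; term = 0.31581744²·(1 − 0.12861709)·3628/1529 = 0.20622487.
Sum = 0.28129229.
SE = √(0.28129229) = 0.53037.

0.53037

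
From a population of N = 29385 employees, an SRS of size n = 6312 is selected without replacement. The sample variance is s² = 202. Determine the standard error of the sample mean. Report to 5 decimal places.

Under SRS without replacement, Var(ȳ) = (1 − f)·s²/n with f = n/N = 6312/29385 = 0.21480347.
Var(ȳ) = (1 − 0.21480347)·202/6312 = 0.78519653·0.032002535 = 0.025128279.
SE(ȳ) = √(0.025128279) = 0.15852.

0.15852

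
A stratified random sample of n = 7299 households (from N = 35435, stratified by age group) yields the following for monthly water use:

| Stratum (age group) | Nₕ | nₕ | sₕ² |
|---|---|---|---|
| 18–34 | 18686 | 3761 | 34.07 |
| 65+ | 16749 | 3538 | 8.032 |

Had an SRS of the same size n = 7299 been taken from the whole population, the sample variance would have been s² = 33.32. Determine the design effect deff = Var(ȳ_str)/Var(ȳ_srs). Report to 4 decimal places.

Var(ȳ_str) = Σ Wₕ²(1−fₕ)sₕ²/nₕ with Wₕ = Nₕ/35435:
  18–34: (18686/35435)²·(1−3761/18686)·34.07/3761 = 0.0020120307
  65+: (16749/35435)²·(1−3538/16749)·8.032/3538 = 4.0006041 × 10^-4
  → Var(ȳ_str) = 0.0024120911.
Var(ȳ_srs) = (1 − 7299/35435)·33.32/7299 = 0.0036246957.
deff = 0.0024120911 / 0.0036246957 = 0.6655.

0.6655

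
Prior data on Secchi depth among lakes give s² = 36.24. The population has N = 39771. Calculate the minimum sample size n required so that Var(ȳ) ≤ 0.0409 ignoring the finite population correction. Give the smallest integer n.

Without fpc, n₀ = s²/D = 36.24/0.0409 = 886.0636.
Rounding up, n = 887.

887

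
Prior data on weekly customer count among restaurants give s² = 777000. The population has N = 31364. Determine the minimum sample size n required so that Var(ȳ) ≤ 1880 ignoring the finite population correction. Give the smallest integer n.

Without fpc, n₀ = s²/D = 777000/1880 = 413.2979.
Rounding up, n = 414.

414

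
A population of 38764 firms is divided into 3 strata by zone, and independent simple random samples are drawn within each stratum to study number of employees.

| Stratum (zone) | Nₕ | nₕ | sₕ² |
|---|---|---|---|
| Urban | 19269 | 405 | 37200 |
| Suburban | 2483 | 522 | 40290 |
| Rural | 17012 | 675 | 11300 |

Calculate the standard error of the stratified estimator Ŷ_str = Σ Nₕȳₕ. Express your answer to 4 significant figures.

Var(Ŷ_str) = Σₕ Nₕ²(1 − fₕ)sₕ²/nₕ.
Urban: 19269²·(1 − 405/19269)·37200/405 = 3.3387268 × 10^10.
Suburban: 2483²·(1 − 522/2483)·40290/522 = 3.7582103 × 10^8.
Rural: 17012²·(1 − 675/17012)·11300/675 = 4.6526711 × 10^9.
Sum = 3.841576 × 10^10.
SE = √(3.841576 × 10^10) = 196000.

196000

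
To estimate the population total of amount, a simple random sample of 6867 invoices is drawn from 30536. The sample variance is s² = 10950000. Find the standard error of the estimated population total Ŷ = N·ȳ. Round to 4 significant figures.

Var(Ŷ) = N²·Var(ȳ) = N²·(1 − n/N)·s²/n.
f = 6867/30536 = 0.22488211; Var(ȳ) = 0.77511789·10950000/6867 = 1235.9897.
Var(Ŷ) = 30536² · 1235.9897 = 1.1524953 × 10^12.
SE(Ŷ) = √(1.1524953 × 10^12) = 1.074 × 10^6.

1.074 × 10^6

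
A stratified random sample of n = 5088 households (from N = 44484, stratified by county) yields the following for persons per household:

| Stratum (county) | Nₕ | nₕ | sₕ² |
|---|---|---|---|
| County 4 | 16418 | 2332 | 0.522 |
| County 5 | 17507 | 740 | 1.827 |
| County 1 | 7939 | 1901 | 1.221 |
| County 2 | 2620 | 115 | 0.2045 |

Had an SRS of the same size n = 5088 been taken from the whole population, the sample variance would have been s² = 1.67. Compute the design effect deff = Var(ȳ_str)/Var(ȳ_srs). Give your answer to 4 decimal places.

Var(ȳ_str) = Σ Wₕ²(1−fₕ)sₕ²/nₕ with Wₕ = Nₕ/44484:
  County 4: (16418/44484)²·(1−2332/16418)·0.522/2332 = 2.616027 × 10^-5
  County 5: (17507/44484)²·(1−740/17507)·1.827/740 = 3.6624041 × 10^-4
  County 1: (7939/44484)²·(1−1901/7939)·1.221/1901 = 1.5559112 × 10^-5
  County 2: (2620/44484)²·(1−115/2620)·0.2045/115 = 5.8978922 × 10^-6
  → Var(ȳ_str) = 4.1385768 × 10^-4.
Var(ȳ_srs) = (1 − 5088/44484)·1.67/5088 = 2.9068168 × 10^-4.
deff = (4.1385768 × 10^-4) / (2.9068168 × 10^-4) = 1.4237.

1.4237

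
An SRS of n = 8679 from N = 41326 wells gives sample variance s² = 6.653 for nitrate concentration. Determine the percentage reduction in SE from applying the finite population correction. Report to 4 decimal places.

11.1188

f = n/N = 8679/41326 = 0.21001307.
SE_no-fpc = √(s²/n) = 0.027686874; SE_fpc = √((1−f)s²/n) = 0.024608428.
Ratio = √(1−f) = 0.88881209. Reduction = 100·(1 − 0.88881209) = 11.1188%.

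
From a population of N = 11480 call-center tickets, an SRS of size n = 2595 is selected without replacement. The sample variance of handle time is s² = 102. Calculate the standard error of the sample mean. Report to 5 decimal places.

Under SRS without replacement, Var(ȳ) = (1 − f)·s²/n with f = n/N = 2595/11480 = 0.22604530.
Var(ȳ) = (1 − 0.22604530)·102/2595 = 0.77395470·0.039306358 = 0.030421341.
SE(ȳ) = √(0.030421341) = 0.17442.

0.17442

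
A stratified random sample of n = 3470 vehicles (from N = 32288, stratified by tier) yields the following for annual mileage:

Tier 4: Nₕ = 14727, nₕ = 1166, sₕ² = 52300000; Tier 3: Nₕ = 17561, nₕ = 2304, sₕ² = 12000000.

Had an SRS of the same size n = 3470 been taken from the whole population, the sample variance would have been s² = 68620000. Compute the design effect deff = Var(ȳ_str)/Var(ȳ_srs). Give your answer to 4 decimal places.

0.5627

Var(ȳ_str) = Σ Wₕ²(1−fₕ)sₕ²/nₕ with Wₕ = Nₕ/32288:
  Tier 4: (14727/32288)²·(1−1166/14727)·52300000/1166 = 8592.6447
  Tier 3: (17561/32288)²·(1−2304/17561)·12000000/2304 = 1338.5508
  → Var(ȳ_str) = 9931.1955.
Var(ȳ_srs) = (1 − 3470/32288)·68620000/3470 = 17649.968.
deff = 9931.1955 / 17649.968 = 0.5627.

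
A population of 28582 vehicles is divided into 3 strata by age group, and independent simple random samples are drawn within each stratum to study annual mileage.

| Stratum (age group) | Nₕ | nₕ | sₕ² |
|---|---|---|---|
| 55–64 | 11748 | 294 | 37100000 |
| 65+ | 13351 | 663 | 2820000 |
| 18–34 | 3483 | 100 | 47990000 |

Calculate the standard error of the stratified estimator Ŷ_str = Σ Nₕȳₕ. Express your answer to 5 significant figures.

Var(Ŷ_str) = Σₕ Nₕ²(1 − fₕ)sₕ²/nₕ.
55–64: 11748²·(1 − 294/11748)·37100000/294 = 1.6980391 × 10^13.
65+: 13351²·(1 − 663/13351)·2820000/663 = 7.205142 × 10^11.
18–34: 3483²·(1 − 100/3483)·47990000/100 = 5.6546564 × 10^12.
Sum = 2.3355562 × 10^13.
SE = √(2.3355562 × 10^13) = 4.8328 × 10^6.

4.8328 × 10^6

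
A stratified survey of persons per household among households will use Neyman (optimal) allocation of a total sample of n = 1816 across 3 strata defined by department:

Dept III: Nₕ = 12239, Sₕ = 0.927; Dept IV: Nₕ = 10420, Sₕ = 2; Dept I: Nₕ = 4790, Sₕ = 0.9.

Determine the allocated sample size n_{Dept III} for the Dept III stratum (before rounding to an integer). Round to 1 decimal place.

564.5

Neyman allocation: nₕ = n·NₕSₕ / Σⱼ NⱼSⱼ.
Σ NⱼSⱼ = 12239·0.927 + 10420·2 + 4790·0.9 = 36496.553.
n_{Dept III} = 1816·12239·0.927 / 36496.553 = 564.5.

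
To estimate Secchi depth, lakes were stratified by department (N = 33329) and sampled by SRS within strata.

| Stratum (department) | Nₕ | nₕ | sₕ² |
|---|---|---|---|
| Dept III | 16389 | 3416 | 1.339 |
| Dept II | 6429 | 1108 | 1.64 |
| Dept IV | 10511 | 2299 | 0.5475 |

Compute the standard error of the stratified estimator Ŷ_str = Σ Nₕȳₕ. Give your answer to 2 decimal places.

Var(Ŷ_str) = Σₕ Nₕ²(1 − fₕ)sₕ²/nₕ.
Dept III: 16389²·(1 − 3416/16389)·1.339/3416 = 83340.401.
Dept II: 6429²·(1 − 1108/6429)·1.64/1108 = 50633.829.
Dept IV: 10511²·(1 − 2299/10511)·0.5475/2299 = 20555.977.
Sum = 154530.21.
SE = √(154530.21) = 393.10.

393.10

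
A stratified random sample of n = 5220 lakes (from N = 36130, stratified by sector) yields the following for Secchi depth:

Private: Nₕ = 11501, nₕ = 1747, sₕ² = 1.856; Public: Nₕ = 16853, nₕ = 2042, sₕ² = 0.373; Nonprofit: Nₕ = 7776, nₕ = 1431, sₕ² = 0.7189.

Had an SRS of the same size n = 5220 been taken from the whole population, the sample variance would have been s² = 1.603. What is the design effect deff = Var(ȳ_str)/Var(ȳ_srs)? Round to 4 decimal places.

0.5527

Var(ȳ_str) = Σ Wₕ²(1−fₕ)sₕ²/nₕ with Wₕ = Nₕ/36130:
  Private: (11501/36130)²·(1−1747/11501)·1.856/1747 = 9.1299311 × 10^-5
  Public: (16853/36130)²·(1−2042/16853)·0.373/2042 = 3.4928407 × 10^-5
  Nonprofit: (7776/36130)²·(1−1431/7776)·0.7189/1431 = 1.8988069 × 10^-5
  → Var(ȳ_str) = 1.4521579 × 10^-4.
Var(ȳ_srs) = (1 − 5220/36130)·1.603/5220 = 2.6272056 × 10^-4.
deff = (1.4521579 × 10^-4) / (2.6272056 × 10^-4) = 0.5527.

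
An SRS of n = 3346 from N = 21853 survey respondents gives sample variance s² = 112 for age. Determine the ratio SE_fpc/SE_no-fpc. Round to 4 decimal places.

0.9203

f = n/N = 3346/21853 = 0.15311399.
SE_no-fpc = √(s²/n) = 0.18295574; SE_fpc = √((1−f)s²/n) = 0.1683676.
Ratio = √(1−f) = 0.92026410.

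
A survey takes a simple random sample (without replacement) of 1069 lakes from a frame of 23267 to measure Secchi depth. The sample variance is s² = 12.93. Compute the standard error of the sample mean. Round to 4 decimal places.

Under SRS without replacement, Var(ȳ) = (1 − f)·s²/n with f = n/N = 1069/23267 = 0.04594490.
Var(ȳ) = (1 − 0.04594490)·12.93/1069 = 0.95405510·0.012095416 = 0.011539694.
SE(ȳ) = √(0.011539694) = 0.1074.

0.1074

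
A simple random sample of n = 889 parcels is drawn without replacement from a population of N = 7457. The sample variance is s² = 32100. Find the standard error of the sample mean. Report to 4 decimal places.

5.6394

Under SRS without replacement, Var(ȳ) = (1 − f)·s²/n with f = n/N = 889/7457 = 0.11921684.
Var(ȳ) = (1 − 0.11921684)·32100/889 = 0.88078316·36.107987 = 31.803306.
SE(ȳ) = √(31.803306) = 5.6394.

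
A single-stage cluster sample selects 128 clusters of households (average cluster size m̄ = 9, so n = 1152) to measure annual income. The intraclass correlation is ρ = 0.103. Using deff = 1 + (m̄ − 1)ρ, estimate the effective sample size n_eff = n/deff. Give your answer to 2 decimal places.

deff = 1 + (9 − 1)·0.103 = 1 + 0.824 = 1.824.
n_eff = 1152 / 1.824 = 631.58.

631.58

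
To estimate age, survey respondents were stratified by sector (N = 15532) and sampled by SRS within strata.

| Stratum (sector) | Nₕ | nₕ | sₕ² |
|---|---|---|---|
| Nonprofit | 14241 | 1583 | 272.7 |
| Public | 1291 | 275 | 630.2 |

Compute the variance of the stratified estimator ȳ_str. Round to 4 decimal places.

Var(ȳ_str) = Σₕ Wₕ²(1 − fₕ)sₕ²/nₕ with Wₕ = Nₕ/N, N = 15532.
Nonprofit: Wₕ = 0.91688128; term = 0.91688128²·(1 − 0.11115792)·272.7/1583 = 0.12872267.
Public: Wₕ = 0.08311872; term = 0.08311872²·(1 − 0.21301317)·630.2/275 = 0.012459795.
Sum = 0.14118247.

0.1412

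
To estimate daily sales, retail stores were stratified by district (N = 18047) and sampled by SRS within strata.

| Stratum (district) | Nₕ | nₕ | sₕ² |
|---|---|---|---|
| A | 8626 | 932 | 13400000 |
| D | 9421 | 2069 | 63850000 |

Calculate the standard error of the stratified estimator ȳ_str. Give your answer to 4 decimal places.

97.4303

Var(ȳ_str) = Σₕ Wₕ²(1 − fₕ)sₕ²/nₕ with Wₕ = Nₕ/N, N = 18047.
A: Wₕ = 0.47797418; term = 0.47797418²·(1 − 0.10804544)·13400000/932 = 2929.8169.
D: Wₕ = 0.52202582; term = 0.52202582²·(1 − 0.21961575)·63850000/2069 = 6562.856.
Sum = 9492.6729.
SE = √(9492.6729) = 97.4303.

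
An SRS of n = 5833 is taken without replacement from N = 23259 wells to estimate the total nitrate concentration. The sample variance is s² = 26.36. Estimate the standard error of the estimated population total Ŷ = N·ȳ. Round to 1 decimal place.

Var(Ŷ) = N²·Var(ȳ) = N²·(1 − n/N)·s²/n.
f = 5833/23259 = 0.25078464; Var(ȳ) = 0.74921536·26.36/5833 = 0.0033857906.
Var(Ŷ) = 23259² · 0.0033857906 = 1.8316487 × 10^6.
SE(Ŷ) = √(1.8316487 × 10^6) = 1353.4.

1353.4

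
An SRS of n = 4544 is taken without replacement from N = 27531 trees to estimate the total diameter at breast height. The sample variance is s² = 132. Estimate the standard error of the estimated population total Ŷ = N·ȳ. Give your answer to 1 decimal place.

4287.7

Var(Ŷ) = N²·Var(ȳ) = N²·(1 − n/N)·s²/n.
f = 4544/27531 = 0.16505031; Var(ȳ) = 0.83494969·132/4544 = 0.024254701.
Var(Ŷ) = 27531² · 0.024254701 = 1.8383995 × 10^7.
SE(Ŷ) = √(1.8383995 × 10^7) = 4287.7.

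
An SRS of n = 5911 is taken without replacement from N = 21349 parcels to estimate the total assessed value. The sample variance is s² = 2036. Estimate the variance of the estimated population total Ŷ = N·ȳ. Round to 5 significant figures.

1.1352 × 10^8

Var(Ŷ) = N²·Var(ȳ) = N²·(1 − n/N)·s²/n.
f = 5911/21349 = 0.27687480; Var(ȳ) = 0.72312520·2036/5911 = 0.2490751.
Var(Ŷ) = 21349² · 0.2490751 = 1.135234 × 10^8.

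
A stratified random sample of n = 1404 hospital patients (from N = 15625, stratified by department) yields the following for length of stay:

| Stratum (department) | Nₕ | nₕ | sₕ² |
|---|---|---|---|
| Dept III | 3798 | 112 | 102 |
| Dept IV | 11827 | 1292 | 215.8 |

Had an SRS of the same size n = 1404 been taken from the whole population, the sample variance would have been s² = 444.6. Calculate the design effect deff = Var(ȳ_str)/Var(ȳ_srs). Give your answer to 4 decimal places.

Var(ȳ_str) = Σ Wₕ²(1−fₕ)sₕ²/nₕ with Wₕ = Nₕ/15625:
  Dept III: (3798/15625)²·(1−112/3798)·102/112 = 0.052221866
  Dept IV: (11827/15625)²·(1−1292/11827)·215.8/1292 = 0.08524286
  → Var(ȳ_str) = 0.13746473.
Var(ȳ_srs) = (1 − 1404/15625)·444.6/1404 = 0.28821227.
deff = 0.13746473 / 0.28821227 = 0.4770.

0.4770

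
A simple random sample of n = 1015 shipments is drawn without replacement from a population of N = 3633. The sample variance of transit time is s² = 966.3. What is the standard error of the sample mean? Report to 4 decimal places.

Under SRS without replacement, Var(ȳ) = (1 − f)·s²/n with f = n/N = 1015/3633 = 0.27938343.
Var(ȳ) = (1 − 0.27938343)·966.3/1015 = 0.72061657·0.9520197 = 0.68604117.
SE(ȳ) = √(0.68604117) = 0.8283.

0.8283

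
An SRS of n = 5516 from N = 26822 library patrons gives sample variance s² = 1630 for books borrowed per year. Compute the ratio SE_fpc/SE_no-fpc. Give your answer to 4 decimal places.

f = n/N = 5516/26822 = 0.20565208.
SE_no-fpc = √(s²/n) = 0.54360279; SE_fpc = √((1−f)s²/n) = 0.4844925.
Ratio = √(1−f) = 0.89126198.

0.8913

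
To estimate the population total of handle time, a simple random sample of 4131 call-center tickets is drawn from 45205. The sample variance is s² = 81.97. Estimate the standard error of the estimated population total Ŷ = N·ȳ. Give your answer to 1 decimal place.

6069.8

Var(Ŷ) = N²·Var(ȳ) = N²·(1 − n/N)·s²/n.
f = 4131/45205 = 0.09138370; Var(ȳ) = 0.90861630·81.97/4131 = 0.018029358.
Var(Ŷ) = 45205² · 0.018029358 = 3.6842849 × 10^7.
SE(Ŷ) = √(3.6842849 × 10^7) = 6069.8.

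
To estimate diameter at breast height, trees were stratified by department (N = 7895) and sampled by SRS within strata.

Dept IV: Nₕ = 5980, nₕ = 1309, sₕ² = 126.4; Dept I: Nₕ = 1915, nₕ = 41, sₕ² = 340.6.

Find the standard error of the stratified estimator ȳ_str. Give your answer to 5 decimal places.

0.72220

Var(ȳ_str) = Σₕ Wₕ²(1 − fₕ)sₕ²/nₕ with Wₕ = Nₕ/N, N = 7895.
Dept IV: Wₕ = 0.75744142; term = 0.75744142²·(1 − 0.21889632)·126.4/1309 = 0.043272722.
Dept I: Wₕ = 0.24255858; term = 0.24255858²·(1 − 0.02140992)·340.6/41 = 0.47829395.
Sum = 0.52156667.
SE = √(0.52156667) = 0.72220.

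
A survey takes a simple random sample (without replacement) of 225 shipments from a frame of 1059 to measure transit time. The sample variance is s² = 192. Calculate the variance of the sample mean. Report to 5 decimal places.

Under SRS without replacement, Var(ȳ) = (1 − f)·s²/n with f = n/N = 225/1059 = 0.21246459.
Var(ȳ) = (1 − 0.21246459)·192/225 = 0.78753541·0.85333333 = 0.67203022.

0.67203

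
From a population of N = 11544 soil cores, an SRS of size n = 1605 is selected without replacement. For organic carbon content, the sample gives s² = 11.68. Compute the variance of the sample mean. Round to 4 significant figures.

Under SRS without replacement, Var(ȳ) = (1 − f)·s²/n with f = n/N = 1605/11544 = 0.13903326.
Var(ȳ) = (1 − 0.13903326)·11.68/1605 = 0.86096674·0.0072772586 = 0.0062654776.

0.006265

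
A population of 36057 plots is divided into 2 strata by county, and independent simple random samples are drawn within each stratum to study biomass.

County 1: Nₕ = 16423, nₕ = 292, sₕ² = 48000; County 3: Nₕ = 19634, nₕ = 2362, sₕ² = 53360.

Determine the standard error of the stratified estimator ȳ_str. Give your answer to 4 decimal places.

Var(ȳ_str) = Σₕ Wₕ²(1 − fₕ)sₕ²/nₕ with Wₕ = Nₕ/N, N = 36057.
County 1: Wₕ = 0.45547328; term = 0.45547328²·(1 − 0.01777994)·48000/292 = 33.496003.
County 3: Wₕ = 0.54452672; term = 0.54452672²·(1 − 0.12030152)·53360/2362 = 5.8926163.
Sum = 39.388619.
SE = √(39.388619) = 6.2760.

6.2760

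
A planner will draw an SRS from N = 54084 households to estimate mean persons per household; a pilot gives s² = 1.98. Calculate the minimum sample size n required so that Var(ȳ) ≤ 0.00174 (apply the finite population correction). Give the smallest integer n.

1115

Without fpc, n₀ = s²/D = 1.98/0.00174 = 1137.9310.
With fpc, (1 − n/N)·s²/n ≤ D requires n ≥ n₀/(1 + n₀/N) = 1137.9310/(1 + 1137.9310/54084) = 1114.4822.
Rounding up, n = 1115.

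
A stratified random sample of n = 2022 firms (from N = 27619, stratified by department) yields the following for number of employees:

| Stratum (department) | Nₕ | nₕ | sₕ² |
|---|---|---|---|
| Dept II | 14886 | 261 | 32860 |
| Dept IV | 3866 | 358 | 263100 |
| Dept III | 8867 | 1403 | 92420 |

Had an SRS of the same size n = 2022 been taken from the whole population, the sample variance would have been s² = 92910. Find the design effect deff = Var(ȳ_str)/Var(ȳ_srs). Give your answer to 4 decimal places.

Var(ȳ_str) = Σ Wₕ²(1−fₕ)sₕ²/nₕ with Wₕ = Nₕ/27619:
  Dept II: (14886/27619)²·(1−261/14886)·32860/261 = 35.932302
  Dept IV: (3866/27619)²·(1−358/3866)·263100/358 = 13.066021
  Dept III: (8867/27619)²·(1−1403/8867)·92420/1403 = 5.7153224
  → Var(ȳ_str) = 54.713645.
Var(ȳ_srs) = (1 − 2022/27619)·92910/2022 = 42.585566.
deff = 54.713645 / 42.585566 = 1.2848.

1.2848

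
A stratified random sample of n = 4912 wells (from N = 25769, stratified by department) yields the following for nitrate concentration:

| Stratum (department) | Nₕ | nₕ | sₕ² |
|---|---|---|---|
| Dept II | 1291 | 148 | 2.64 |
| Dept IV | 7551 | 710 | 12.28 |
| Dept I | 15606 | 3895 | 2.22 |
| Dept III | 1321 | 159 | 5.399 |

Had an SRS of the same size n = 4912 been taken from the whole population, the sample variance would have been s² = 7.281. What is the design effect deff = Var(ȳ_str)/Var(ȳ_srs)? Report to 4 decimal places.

1.3507

Var(ȳ_str) = Σ Wₕ²(1−fₕ)sₕ²/nₕ with Wₕ = Nₕ/25769:
  Dept II: (1291/25769)²·(1−148/1291)·2.64/148 = 3.9638714 × 10^-5
  Dept IV: (7551/25769)²·(1−710/7551)·12.28/710 = 0.0013454543
  Dept I: (15606/25769)²·(1−3895/15606)·2.22/3895 = 1.5686858 × 10^-4
  Dept III: (1321/25769)²·(1−159/1321)·5.399/159 = 7.8492835 × 10^-5
  → Var(ȳ_str) = 0.0016204544.
Var(ȳ_srs) = (1 − 4912/25769)·7.281/4912 = 0.0011997395.
deff = 0.0016204544 / 0.0011997395 = 1.3507.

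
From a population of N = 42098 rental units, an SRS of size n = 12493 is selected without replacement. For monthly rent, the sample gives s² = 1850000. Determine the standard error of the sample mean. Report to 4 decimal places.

10.2048

Under SRS without replacement, Var(ȳ) = (1 − f)·s²/n with f = n/N = 12493/42098 = 0.29675994.
Var(ȳ) = (1 − 0.29675994)·1850000/12493 = 0.70324006·148.08293 = 104.13785.
SE(ȳ) = √(104.13785) = 10.2048.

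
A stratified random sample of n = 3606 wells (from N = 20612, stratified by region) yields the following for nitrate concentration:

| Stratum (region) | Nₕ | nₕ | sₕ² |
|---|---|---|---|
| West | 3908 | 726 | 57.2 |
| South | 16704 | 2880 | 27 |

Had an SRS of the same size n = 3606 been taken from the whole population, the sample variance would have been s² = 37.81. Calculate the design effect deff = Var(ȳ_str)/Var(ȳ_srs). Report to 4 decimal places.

0.8556

Var(ȳ_str) = Σ Wₕ²(1−fₕ)sₕ²/nₕ with Wₕ = Nₕ/20612:
  West: (3908/20612)²·(1−726/3908)·57.2/726 = 0.0023060774
  South: (16704/20612)²·(1−2880/16704)·27/2880 = 0.0050954813
  → Var(ȳ_str) = 0.0074015587.
Var(ȳ_srs) = (1 − 3606/20612)·37.81/3606 = 0.0086509339.
deff = 0.0074015587 / 0.0086509339 = 0.8556.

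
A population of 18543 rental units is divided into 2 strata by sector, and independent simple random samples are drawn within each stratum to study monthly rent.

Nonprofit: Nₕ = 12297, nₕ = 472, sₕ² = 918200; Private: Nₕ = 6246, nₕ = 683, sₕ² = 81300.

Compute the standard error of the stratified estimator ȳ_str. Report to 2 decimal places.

Var(ȳ_str) = Σₕ Wₕ²(1 − fₕ)sₕ²/nₕ with Wₕ = Nₕ/N, N = 18543.
Nonprofit: Wₕ = 0.66316130; term = 0.66316130²·(1 − 0.03838335)·918200/472 = 822.68886.
Private: Wₕ = 0.33683870; term = 0.33683870²·(1 − 0.10934998)·81300/683 = 12.028761.
Sum = 834.71762.
SE = √(834.71762) = 28.89.

28.89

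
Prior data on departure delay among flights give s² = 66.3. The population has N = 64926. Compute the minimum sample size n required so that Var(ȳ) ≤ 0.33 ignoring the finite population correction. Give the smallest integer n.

Without fpc, n₀ = s²/D = 66.3/0.33 = 200.9091.
Rounding up, n = 201.

201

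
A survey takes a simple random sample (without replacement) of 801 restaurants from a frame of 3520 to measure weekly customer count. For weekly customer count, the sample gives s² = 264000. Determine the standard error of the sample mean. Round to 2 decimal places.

Under SRS without replacement, Var(ȳ) = (1 − f)·s²/n with f = n/N = 801/3520 = 0.22755682.
Var(ȳ) = (1 − 0.22755682)·264000/801 = 0.77244318·329.58801 = 254.58801.
SE(ȳ) = √(254.58801) = 15.96.

15.96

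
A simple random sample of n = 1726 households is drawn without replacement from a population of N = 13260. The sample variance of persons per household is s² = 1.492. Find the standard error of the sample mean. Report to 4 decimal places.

Under SRS without replacement, Var(ȳ) = (1 − f)·s²/n with f = n/N = 1726/13260 = 0.13016591.
Var(ȳ) = (1 − 0.13016591)·1.492/1726 = 0.86983409·8.6442642 × 10^-4 = 7.5190757 × 10^-4.
SE(ȳ) = √(7.5190757 × 10^-4) = 0.0274.

0.0274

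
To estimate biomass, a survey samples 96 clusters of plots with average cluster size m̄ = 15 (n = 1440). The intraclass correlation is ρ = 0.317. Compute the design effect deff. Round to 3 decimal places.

5.438

deff = 1 + (15 − 1)·0.317 = 1 + 4.438 = 5.438.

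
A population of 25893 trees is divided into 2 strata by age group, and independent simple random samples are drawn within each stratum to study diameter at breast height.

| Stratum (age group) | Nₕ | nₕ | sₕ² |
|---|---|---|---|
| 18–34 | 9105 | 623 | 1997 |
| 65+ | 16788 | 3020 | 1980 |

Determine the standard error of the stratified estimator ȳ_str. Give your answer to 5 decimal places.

Var(ȳ_str) = Σₕ Wₕ²(1 − fₕ)sₕ²/nₕ with Wₕ = Nₕ/N, N = 25893.
18–34: Wₕ = 0.35163944; term = 0.35163944²·(1 − 0.06842394)·1997/623 = 0.36923554.
65+: Wₕ = 0.64836056; term = 0.64836056²·(1 − 0.17989040)·1980/3020 = 0.22602856.
Sum = 0.5952641.
SE = √(0.5952641) = 0.77153.

0.77153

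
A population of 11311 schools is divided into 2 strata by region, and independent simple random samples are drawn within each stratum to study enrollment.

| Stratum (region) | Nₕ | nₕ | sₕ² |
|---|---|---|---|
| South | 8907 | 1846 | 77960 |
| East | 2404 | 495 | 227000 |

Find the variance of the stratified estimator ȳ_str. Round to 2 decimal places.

37.21

Var(ȳ_str) = Σₕ Wₕ²(1 − fₕ)sₕ²/nₕ with Wₕ = Nₕ/N, N = 11311.
South: Wₕ = 0.78746353; term = 0.78746353²·(1 − 0.20725272)·77960/1846 = 20.760404.
East: Wₕ = 0.21253647; term = 0.21253647²·(1 − 0.20590682)·227000/495 = 16.44974.
Sum = 37.210144.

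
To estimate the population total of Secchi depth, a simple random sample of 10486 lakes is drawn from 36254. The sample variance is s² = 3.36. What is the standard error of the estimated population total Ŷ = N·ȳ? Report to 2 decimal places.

547.12

Var(Ŷ) = N²·Var(ȳ) = N²·(1 − n/N)·s²/n.
f = 10486/36254 = 0.28923705; Var(ȳ) = 0.71076295·3.36/10486 = 2.2774781 × 10^-4.
Var(Ŷ) = 36254² · (2.2774781 × 10^-4) = 299340.91.
SE(Ŷ) = √(299340.91) = 547.12.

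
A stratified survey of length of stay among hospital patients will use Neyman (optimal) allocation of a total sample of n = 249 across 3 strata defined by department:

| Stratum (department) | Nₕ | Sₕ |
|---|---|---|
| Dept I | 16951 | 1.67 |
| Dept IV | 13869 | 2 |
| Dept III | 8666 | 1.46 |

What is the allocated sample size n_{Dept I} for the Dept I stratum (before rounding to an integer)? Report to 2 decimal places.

Neyman allocation: nₕ = n·NₕSₕ / Σⱼ NⱼSⱼ.
Σ NⱼSⱼ = 16951·1.67 + 13869·2 + 8666·1.46 = 68698.53.
n_{Dept I} = 249·16951·1.67 / 68698.53 = 102.60.

102.60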